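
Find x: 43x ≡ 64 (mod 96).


GCD(43, 96) = 1, unique solution
a^(-1) mod 96 = 67
x = 67 * 64 mod 96 = 64

x ≡ 64 (mod 96)


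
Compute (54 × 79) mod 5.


54 × 79 = 4266
4266 mod 5 = 1


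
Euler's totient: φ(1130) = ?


1130 = 2 × 5 × 113
Prime factors: 2, 5, 113
φ(1130) = 1130 × (1-1/2) × (1-1/5) × (1-1/113)
= 1130 × 1/2 × 4/5 × 112/113 = 448

φ(1130) = 448


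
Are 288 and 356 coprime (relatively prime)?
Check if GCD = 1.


Euclidean algorithm:
356 = 1 * 288 + 68
288 = 4 * 68 + 16
68 = 4 * 16 + 4
16 = 4 * 4 + 0
GCD(288, 356) = 4

No, not coprime (GCD = 4)


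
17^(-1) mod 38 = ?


Use the extended Euclidean algorithm on (38, 17); each row r = 38*s + 17*t:
r=38, s=1, t=0
r=17, s=0, t=1
q=2: r=4, s=1, t=-2   [38*(1) + 17*(-2) = 4]
q=4: r=1, s=-4, t=9   [38*(-4) + 17*(9) = 1]
q=4: r=0, s=17, t=-38   [38*(17) + 17*(-38) = 0]
GCD = 1 with t = 9, so 17*(9) ≡ 1 (mod 38)
Inverse = 9 mod 38 = 9
Check: 17 * 9 = 153 ≡ 1 (mod 38)

17^(-1) ≡ 9 (mod 38)


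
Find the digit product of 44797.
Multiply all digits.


4 × 4 × 7 × 9 × 7 = 7056


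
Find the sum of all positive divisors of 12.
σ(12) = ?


Divisors of 12: 1, 2, 3, 4, 6, 12
Sum = 1 + 2 + 3 + 4 + 6 + 12 = 28

σ(12) = 28


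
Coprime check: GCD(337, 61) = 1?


Euclidean algorithm:
337 = 5 * 61 + 32
61 = 1 * 32 + 29
32 = 1 * 29 + 3
29 = 9 * 3 + 2
3 = 1 * 2 + 1
2 = 2 * 1 + 0
GCD(337, 61) = 1

Yes, coprime (GCD = 1)


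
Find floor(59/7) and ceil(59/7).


59/7 = 8.4286
floor = 8
ceil = 9

floor = 8, ceil = 9


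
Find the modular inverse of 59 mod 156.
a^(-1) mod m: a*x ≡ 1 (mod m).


Use the extended Euclidean algorithm on (156, 59); each row r = 156*s + 59*t:
r=156, s=1, t=0
r=59, s=0, t=1
q=2: r=38, s=1, t=-2   [156*(1) + 59*(-2) = 38]
q=1: r=21, s=-1, t=3   [156*(-1) + 59*(3) = 21]
q=1: r=17, s=2, t=-5   [156*(2) + 59*(-5) = 17]
q=1: r=4, s=-3, t=8   [156*(-3) + 59*(8) = 4]
q=4: r=1, s=14, t=-37   [156*(14) + 59*(-37) = 1]
q=4: r=0, s=-59, t=156   [156*(-59) + 59*(156) = 0]
GCD = 1 with t = -37, so 59*(-37) ≡ 1 (mod 156)
Inverse = -37 mod 156 = 119
Check: 59 * 119 = 7021 ≡ 1 (mod 156)

59^(-1) ≡ 119 (mod 156)


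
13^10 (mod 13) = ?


13^1 mod 13 = 0
13^2 mod 13 = 0
13^3 mod 13 = 0
13^4 mod 13 = 0
13^5 mod 13 = 0
13^6 mod 13 = 0
13^7 mod 13 = 0
13^8 mod 13 = 0
13^9 mod 13 = 0
13^10 mod 13 = 0


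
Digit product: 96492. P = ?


9 × 6 × 4 × 9 × 2 = 3888


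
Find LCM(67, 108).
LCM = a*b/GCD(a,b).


GCD(67, 108) = 1
LCM = 67*108/1 = 7236/1 = 7236

LCM = 7236


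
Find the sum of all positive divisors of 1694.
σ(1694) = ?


Divisors of 1694: 1, 2, 7, 11, 14, 22, 77, 121, 154, 242, 847, 1694
Sum = 1 + 2 + 7 + 11 + 14 + 22 + 77 + 121 + 154 + 242 + 847 + 1694 = 3192

σ(1694) = 3192


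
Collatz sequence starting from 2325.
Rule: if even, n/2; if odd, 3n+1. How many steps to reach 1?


2325 → 6976 → 3488 → 1744 → 872 → 436 → 218 → 109 → 328 → 164 → 82 → 41 → 124 → 62 → 31 → 94 → 47 → 142 → 71 → 214 → 107 → 322 → 161 → 484 → 242 → 121 → 364 → 182 → 91 → 274 → 137 → 412 → 206 → 103 → 310 → 155 → 466 → 233 → 700 → 350 → 175 → 526 → 263 → 790 → 395 → 1186 → 593 → 1780 → 890 → 445 → 1336 → 668 → 334 → 167 → 502 → 251 → 754 → 377 → 1132 → 566 → 283 → 850 → 425 → 1276 → 638 → 319 → 958 → 479 → 1438 → 719 → 2158 → 1079 → 3238 → 1619 → 4858 → 2429 → 7288 → 3644 → 1822 → 911 → 2734 → 1367 → 4102 → 2051 → 6154 → 3077 → 9232 → 4616 → 2308 → 1154 → 577 → 1732 → 866 → 433 → 1300 → 650 → 325 → 976 → 488 → 244 → 122 → 61 → 184 → 92 → 46 → 23 → 70 → 35 → 106 → 53 → 160 → 80 → 40 → 20 → 10 → 5 → 16 → 8 → 4 → 2 → 1
Total steps = 120

120 steps


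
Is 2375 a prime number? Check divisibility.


2375 / 5 = 475 (exact division)
2375 is NOT prime.

No, 2375 is not prime


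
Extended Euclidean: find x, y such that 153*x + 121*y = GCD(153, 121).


Tabular extended Euclidean (each row: r = 153*s + 121*t):
r=153, s=1, t=0
r=121, s=0, t=1
q=1: r=32, s=1, t=-1   [153*(1) + 121*(-1) = 32]
q=3: r=25, s=-3, t=4   [153*(-3) + 121*(4) = 25]
q=1: r=7, s=4, t=-5   [153*(4) + 121*(-5) = 7]
q=3: r=4, s=-15, t=19   [153*(-15) + 121*(19) = 4]
q=1: r=3, s=19, t=-24   [153*(19) + 121*(-24) = 3]
q=1: r=1, s=-34, t=43   [153*(-34) + 121*(43) = 1]
q=3: r=0, s=121, t=-153   [153*(121) + 121*(-153) = 0]
GCD = 1; from the row with r=1: x=-34, y=43
Check: 153*(-34) + 121*(43) = -5202 + 5203 = 1

GCD = 1, x = -34, y = 43


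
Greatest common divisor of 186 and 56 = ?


186 = 3 * 56 + 18
56 = 3 * 18 + 2
18 = 9 * 2 + 0
GCD = 2


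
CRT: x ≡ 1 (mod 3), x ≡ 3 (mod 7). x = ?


M = 3*7 = 21
M1 = M/3 = 7, M2 = M/7 = 3
M1^(-1) mod 3 = 1, M2^(-1) mod 7 = 5
x = 1*7*1 + 3*3*5 = 52
52 mod 21 = 10
Check: 10 mod 3 = 1 ✓, 10 mod 7 = 3 ✓

x ≡ 10 (mod 21)


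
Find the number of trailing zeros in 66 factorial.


floor(66/5) = 13
floor(66/25) = 2
Total = 15

15 trailing zeros


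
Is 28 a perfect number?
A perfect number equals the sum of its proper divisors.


Proper divisors of 28: 1, 2, 4, 7, 14
Sum = 1 + 2 + 4 + 7 + 14 = 28

Yes, 28 is perfect (28 = 28)


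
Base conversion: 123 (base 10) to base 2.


123 (base 10) = 123 (decimal)
123 (decimal) = 1111011 (base 2)


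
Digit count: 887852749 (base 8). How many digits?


887852749 in base 8 = 6472707315
Number of digits = 10

10 digits (base 8)


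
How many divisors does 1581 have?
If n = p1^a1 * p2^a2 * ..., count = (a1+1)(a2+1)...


1581 = 3^1 × 17^1 × 31^1
d(1581) = (1+1) × (1+1) × (1+1) = 8

8 divisors


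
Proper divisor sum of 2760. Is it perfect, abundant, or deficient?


Proper divisors: 1, 2, 3, 4, 5, 6, 8, 10, 12, 15, 20, 23, 24, 30, 40, 46, 60, 69, 92, 115, 120, 138, 184, 230, 276, 345, 460, 552, 690, 920, 1380
Sum = 1 + 2 + 3 + 4 + 5 + 6 + 8 + 10 + 12 + 15 + 20 + 23 + 24 + 30 + 40 + 46 + 60 + 69 + 92 + 115 + 120 + 138 + 184 + 230 + 276 + 345 + 460 + 552 + 690 + 920 + 1380 = 5880
5880 > 2760 → abundant

s(2760) = 5880 (abundant)


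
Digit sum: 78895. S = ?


7 + 8 + 8 + 9 + 5 = 37


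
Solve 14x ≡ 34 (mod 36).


GCD(14, 36) = 2 divides 34
Divide: 7x ≡ 17 (mod 18)
x ≡ 5 (mod 18)


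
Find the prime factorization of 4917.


4917 / 3 = 1639
1639 / 11 = 149
149 / 149 = 1
4917 = 3 × 11 × 149


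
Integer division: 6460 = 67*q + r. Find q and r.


6460 = 67 * 96 + 28
Check: 6432 + 28 = 6460

q = 96, r = 28


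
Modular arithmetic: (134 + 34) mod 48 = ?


134 + 34 = 168
168 mod 48 = 24


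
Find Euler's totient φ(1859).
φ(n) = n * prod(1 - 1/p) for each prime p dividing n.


1859 = 11 × 13^2
Prime factors: 11, 13
φ(1859) = 1859 × (1-1/11) × (1-1/13)
= 1859 × 10/11 × 12/13 = 1560

φ(1859) = 1560


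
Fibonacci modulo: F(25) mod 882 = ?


F(k) mod 882 for k=1..25:
1, 1, 2, 3, 5, 8, 13, 21, 34, 55, 89, 144, 233, 377, 610, 105, 715, 820, 653, 591, 362, 71, 433, 504, 55
F(25) mod 882 = 55


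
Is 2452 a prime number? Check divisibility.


2452 / 2 = 1226 (exact division)
2452 is NOT prime.

No, 2452 is not prime


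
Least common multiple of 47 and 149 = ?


GCD(47, 149) = 1
LCM = 47*149/1 = 7003/1 = 7003

LCM = 7003


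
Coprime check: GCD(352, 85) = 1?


Euclidean algorithm:
352 = 4 * 85 + 12
85 = 7 * 12 + 1
12 = 12 * 1 + 0
GCD(352, 85) = 1

Yes, coprime (GCD = 1)


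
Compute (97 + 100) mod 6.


97 + 100 = 197
197 mod 6 = 5


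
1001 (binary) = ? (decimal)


1001 (base 2) = 9 (decimal)
9 (decimal) = 9 (base 10)


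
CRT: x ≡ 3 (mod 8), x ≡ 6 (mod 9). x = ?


M = 8*9 = 72
M1 = M/8 = 9, M2 = M/9 = 8
M1^(-1) mod 8 = 1, M2^(-1) mod 9 = 8
x = 3*9*1 + 6*8*8 = 411
411 mod 72 = 51
Check: 51 mod 8 = 3 ✓, 51 mod 9 = 6 ✓

x ≡ 51 (mod 72)


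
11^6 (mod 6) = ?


11^1 mod 6 = 5
11^2 mod 6 = 1
11^3 mod 6 = 5
11^4 mod 6 = 1
11^5 mod 6 = 5
11^6 mod 6 = 1


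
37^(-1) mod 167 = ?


Use the extended Euclidean algorithm on (167, 37); each row r = 167*s + 37*t:
r=167, s=1, t=0
r=37, s=0, t=1
q=4: r=19, s=1, t=-4   [167*(1) + 37*(-4) = 19]
q=1: r=18, s=-1, t=5   [167*(-1) + 37*(5) = 18]
q=1: r=1, s=2, t=-9   [167*(2) + 37*(-9) = 1]
q=18: r=0, s=-37, t=167   [167*(-37) + 37*(167) = 0]
GCD = 1 with t = -9, so 37*(-9) ≡ 1 (mod 167)
Inverse = -9 mod 167 = 158
Check: 37 * 158 = 5846 ≡ 1 (mod 167)

37^(-1) ≡ 158 (mod 167)


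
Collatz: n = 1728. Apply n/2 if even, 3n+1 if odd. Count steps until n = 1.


1728 → 864 → 432 → 216 → 108 → 54 → 27 → 82 → 41 → 124 → 62 → 31 → 94 → 47 → 142 → 71 → 214 → 107 → 322 → 161 → 484 → 242 → 121 → 364 → 182 → 91 → 274 → 137 → 412 → 206 → 103 → 310 → 155 → 466 → 233 → 700 → 350 → 175 → 526 → 263 → 790 → 395 → 1186 → 593 → 1780 → 890 → 445 → 1336 → 668 → 334 → 167 → 502 → 251 → 754 → 377 → 1132 → 566 → 283 → 850 → 425 → 1276 → 638 → 319 → 958 → 479 → 1438 → 719 → 2158 → 1079 → 3238 → 1619 → 4858 → 2429 → 7288 → 3644 → 1822 → 911 → 2734 → 1367 → 4102 → 2051 → 6154 → 3077 → 9232 → 4616 → 2308 → 1154 → 577 → 1732 → 866 → 433 → 1300 → 650 → 325 → 976 → 488 → 244 → 122 → 61 → 184 → 92 → 46 → 23 → 70 → 35 → 106 → 53 → 160 → 80 → 40 → 20 → 10 → 5 → 16 → 8 → 4 → 2 → 1
Total steps = 117

117 steps


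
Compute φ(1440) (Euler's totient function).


1440 = 2^5 × 3^2 × 5
Prime factors: 2, 3, 5
φ(1440) = 1440 × (1-1/2) × (1-1/3) × (1-1/5)
= 1440 × 1/2 × 2/3 × 4/5 = 384

φ(1440) = 384


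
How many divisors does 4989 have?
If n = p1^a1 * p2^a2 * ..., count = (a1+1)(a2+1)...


4989 = 3^1 × 1663^1
d(4989) = (1+1) × (1+1) = 4

4 divisors


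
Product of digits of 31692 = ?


3 × 1 × 6 × 9 × 2 = 324


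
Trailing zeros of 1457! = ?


floor(1457/5) = 291
floor(1457/25) = 58
floor(1457/125) = 11
floor(1457/625) = 2
Total = 362

362 trailing zeros


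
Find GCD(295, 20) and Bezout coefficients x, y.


Tabular extended Euclidean (each row: r = 295*s + 20*t):
r=295, s=1, t=0
r=20, s=0, t=1
q=14: r=15, s=1, t=-14   [295*(1) + 20*(-14) = 15]
q=1: r=5, s=-1, t=15   [295*(-1) + 20*(15) = 5]
q=3: r=0, s=4, t=-59   [295*(4) + 20*(-59) = 0]
GCD = 5; from the row with r=5: x=-1, y=15
Check: 295*(-1) + 20*(15) = -295 + 300 = 5

GCD = 5, x = -1, y = 15


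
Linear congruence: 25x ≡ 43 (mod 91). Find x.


GCD(25, 91) = 1, unique solution
a^(-1) mod 91 = 51
x = 51 * 43 mod 91 = 9

x ≡ 9 (mod 91)


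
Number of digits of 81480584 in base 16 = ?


81480584 in base 16 = 4DB4B88
Number of digits = 7

7 digits (base 16)


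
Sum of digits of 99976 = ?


9 + 9 + 9 + 7 + 6 = 40


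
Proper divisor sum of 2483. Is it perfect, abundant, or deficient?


Proper divisors: 1, 13, 191
Sum = 1 + 13 + 191 = 205
205 < 2483 → deficient

s(2483) = 205 (deficient)


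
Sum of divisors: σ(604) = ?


Divisors of 604: 1, 2, 4, 151, 302, 604
Sum = 1 + 2 + 4 + 151 + 302 + 604 = 1064

σ(604) = 1064


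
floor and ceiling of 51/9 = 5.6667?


51/9 = 5.6667
floor = 5
ceil = 6

floor = 5, ceil = 6


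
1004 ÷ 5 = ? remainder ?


1004 = 5 * 200 + 4
Check: 1000 + 4 = 1004

q = 200, r = 4


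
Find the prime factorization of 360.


360 / 2 = 180
180 / 2 = 90
90 / 2 = 45
45 / 3 = 15
15 / 3 = 5
5 / 5 = 1
360 = 2^3 × 3^2 × 5


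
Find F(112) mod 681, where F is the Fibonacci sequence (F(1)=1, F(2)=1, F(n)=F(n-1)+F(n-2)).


F(k) mod 681 for k=1..112:
1, 1, 2, 3, 5, 8, 13, 21, 34, 55, 89, 144, 233, 377, 610, 306, 235, 541, 95, 636, 50, 5, 55, 60, 115, 175, 290, 465, 74, 539, 613, 471, 403, 193, 596, 108, 23, 131, 154, 285, 439, 43, 482, 525, 326, 170, 496, 666, 481, 466, 266, 51, 317, 368, 4, 372, 376, 67, 443, 510, 272, 101, 373, 474, 166, 640, 125, 84, 209, 293, 502, 114, 616, 49, 665, 33, 17, 50, 67, 117, 184, 301, 485, 105, 590, 14, 604, 618, 541, 478, 338, 135, 473, 608, 400, 327, 46, 373, 419, 111, 530, 641, 490, 450, 259, 28, 287, 315, 602, 236, 157, 393
F(112) mod 681 = 393


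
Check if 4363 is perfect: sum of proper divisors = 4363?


Proper divisors of 4363: 1
Sum = 1 = 1

No, 4363 is not perfect (1 ≠ 4363)


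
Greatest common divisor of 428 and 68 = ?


428 = 6 * 68 + 20
68 = 3 * 20 + 8
20 = 2 * 8 + 4
8 = 2 * 4 + 0
GCD = 4


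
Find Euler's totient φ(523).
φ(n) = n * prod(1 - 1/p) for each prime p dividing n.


523 = 523
Prime factors: 523
φ(523) = 523 × (1-1/523)
= 523 × 522/523 = 522

φ(523) = 522


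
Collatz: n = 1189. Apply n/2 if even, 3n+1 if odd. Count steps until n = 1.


1189 → 3568 → 1784 → 892 → 446 → 223 → 670 → 335 → 1006 → 503 → 1510 → 755 → 2266 → 1133 → 3400 → 1700 → 850 → 425 → 1276 → 638 → 319 → 958 → 479 → 1438 → 719 → 2158 → 1079 → 3238 → 1619 → 4858 → 2429 → 7288 → 3644 → 1822 → 911 → 2734 → 1367 → 4102 → 2051 → 6154 → 3077 → 9232 → 4616 → 2308 → 1154 → 577 → 1732 → 866 → 433 → 1300 → 650 → 325 → 976 → 488 → 244 → 122 → 61 → 184 → 92 → 46 → 23 → 70 → 35 → 106 → 53 → 160 → 80 → 40 → 20 → 10 → 5 → 16 → 8 → 4 → 2 → 1
Total steps = 75

75 steps


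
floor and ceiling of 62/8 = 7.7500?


62/8 = 7.7500
floor = 7
ceil = 8

floor = 7, ceil = 8


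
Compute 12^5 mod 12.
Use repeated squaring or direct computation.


12^1 mod 12 = 0
12^2 mod 12 = 0
12^3 mod 12 = 0
12^4 mod 12 = 0
12^5 mod 12 = 0


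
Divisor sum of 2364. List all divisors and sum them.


Divisors of 2364: 1, 2, 3, 4, 6, 12, 197, 394, 591, 788, 1182, 2364
Sum = 1 + 2 + 3 + 4 + 6 + 12 + 197 + 394 + 591 + 788 + 1182 + 2364 = 5544

σ(2364) = 5544


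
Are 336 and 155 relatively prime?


Euclidean algorithm:
336 = 2 * 155 + 26
155 = 5 * 26 + 25
26 = 1 * 25 + 1
25 = 25 * 1 + 0
GCD(336, 155) = 1

Yes, coprime (GCD = 1)


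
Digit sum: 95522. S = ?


9 + 5 + 5 + 2 + 2 = 23


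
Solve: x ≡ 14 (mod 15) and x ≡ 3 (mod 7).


M = 15*7 = 105
M1 = M/15 = 7, M2 = M/7 = 15
M1^(-1) mod 15 = 13, M2^(-1) mod 7 = 1
x = 14*7*13 + 3*15*1 = 1319
1319 mod 105 = 59
Check: 59 mod 15 = 14 ✓, 59 mod 7 = 3 ✓

x ≡ 59 (mod 105)


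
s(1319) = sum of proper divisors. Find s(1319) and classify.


Proper divisors: 1
Sum = 1 = 1
1 < 1319 → deficient

s(1319) = 1 (deficient)


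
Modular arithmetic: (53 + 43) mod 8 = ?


53 + 43 = 96
96 mod 8 = 0


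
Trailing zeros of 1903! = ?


floor(1903/5) = 380
floor(1903/25) = 76
floor(1903/125) = 15
floor(1903/625) = 3
Total = 474

474 trailing zeros


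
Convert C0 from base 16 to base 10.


C0 (base 16) = 192 (decimal)
192 (decimal) = 192 (base 10)


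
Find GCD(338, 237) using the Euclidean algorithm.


338 = 1 * 237 + 101
237 = 2 * 101 + 35
101 = 2 * 35 + 31
35 = 1 * 31 + 4
31 = 7 * 4 + 3
4 = 1 * 3 + 1
3 = 3 * 1 + 0
GCD = 1


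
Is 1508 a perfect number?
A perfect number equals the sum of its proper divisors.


Proper divisors of 1508: 1, 2, 4, 13, 26, 29, 52, 58, 116, 377, 754
Sum = 1 + 2 + 4 + 13 + 26 + 29 + 52 + 58 + 116 + 377 + 754 = 1432

No, 1508 is not perfect (1432 ≠ 1508)


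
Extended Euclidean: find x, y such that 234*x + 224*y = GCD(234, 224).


Tabular extended Euclidean (each row: r = 234*s + 224*t):
r=234, s=1, t=0
r=224, s=0, t=1
q=1: r=10, s=1, t=-1   [234*(1) + 224*(-1) = 10]
q=22: r=4, s=-22, t=23   [234*(-22) + 224*(23) = 4]
q=2: r=2, s=45, t=-47   [234*(45) + 224*(-47) = 2]
q=2: r=0, s=-112, t=117   [234*(-112) + 224*(117) = 0]
GCD = 2; from the row with r=2: x=45, y=-47
Check: 234*(45) + 224*(-47) = 10530 - 10528 = 2

GCD = 2, x = 45, y = -47


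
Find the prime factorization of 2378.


2378 / 2 = 1189
1189 / 29 = 41
41 / 41 = 1
2378 = 2 × 29 × 41


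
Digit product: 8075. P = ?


8 × 0 × 7 × 5 = 0


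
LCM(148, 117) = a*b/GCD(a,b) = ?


GCD(148, 117) = 1
LCM = 148*117/1 = 17316/1 = 17316

LCM = 17316


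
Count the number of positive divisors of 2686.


2686 = 2^1 × 17^1 × 79^1
d(2686) = (1+1) × (1+1) × (1+1) = 8

8 divisors


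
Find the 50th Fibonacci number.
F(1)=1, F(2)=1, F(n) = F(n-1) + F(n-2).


Sequence: 1, 1, 2, 3, 5, 8, 13, 21, 34, 55, 89, 144, 233, 377, 610, 987, 1597, 2584, 4181, 6765, 10946, 17711, 28657, 46368, 75025, 121393, 196418, 317811, 514229, 832040, 1346269, 2178309, 3524578, 5702887, 9227465, 14930352, 24157817, 39088169, 63245986, 102334155, 165580141, 267914296, 433494437, 701408733, 1134903170, 1836311903, 2971215073, 4807526976, 7778742049, 12586269025
F(50) = 12586269025


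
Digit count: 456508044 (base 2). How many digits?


456508044 in base 2 = 11011001101011100001010001100
Number of digits = 29

29 digits (base 2)


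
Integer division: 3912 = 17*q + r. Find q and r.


3912 = 17 * 230 + 2
Check: 3910 + 2 = 3912

q = 230, r = 2


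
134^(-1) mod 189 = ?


Use the extended Euclidean algorithm on (189, 134); each row r = 189*s + 134*t:
r=189, s=1, t=0
r=134, s=0, t=1
q=1: r=55, s=1, t=-1   [189*(1) + 134*(-1) = 55]
q=2: r=24, s=-2, t=3   [189*(-2) + 134*(3) = 24]
q=2: r=7, s=5, t=-7   [189*(5) + 134*(-7) = 7]
q=3: r=3, s=-17, t=24   [189*(-17) + 134*(24) = 3]
q=2: r=1, s=39, t=-55   [189*(39) + 134*(-55) = 1]
q=3: r=0, s=-134, t=189   [189*(-134) + 134*(189) = 0]
GCD = 1 with t = -55, so 134*(-55) ≡ 1 (mod 189)
Inverse = -55 mod 189 = 134
Check: 134 * 134 = 17956 ≡ 1 (mod 189)

134^(-1) ≡ 134 (mod 189)


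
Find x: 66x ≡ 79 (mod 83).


GCD(66, 83) = 1, unique solution
a^(-1) mod 83 = 39
x = 39 * 79 mod 83 = 10

x ≡ 10 (mod 83)


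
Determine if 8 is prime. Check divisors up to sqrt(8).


8 / 2 = 4 (exact division)
8 is NOT prime.

No, 8 is not prime


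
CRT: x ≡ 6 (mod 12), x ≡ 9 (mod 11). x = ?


M = 12*11 = 132
M1 = M/12 = 11, M2 = M/11 = 12
M1^(-1) mod 12 = 11, M2^(-1) mod 11 = 1
x = 6*11*11 + 9*12*1 = 834
834 mod 132 = 42
Check: 42 mod 12 = 6 ✓, 42 mod 11 = 9 ✓

x ≡ 42 (mod 132)


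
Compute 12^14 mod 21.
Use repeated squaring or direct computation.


12^1 mod 21 = 12
12^2 mod 21 = 18
12^3 mod 21 = 6
12^4 mod 21 = 9
12^5 mod 21 = 3
12^6 mod 21 = 15
12^7 mod 21 = 12
12^8 mod 21 = 18
12^9 mod 21 = 6
12^10 mod 21 = 9
12^11 mod 21 = 3
12^12 mod 21 = 15
12^13 mod 21 = 12
12^14 mod 21 = 18


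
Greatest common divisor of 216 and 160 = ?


216 = 1 * 160 + 56
160 = 2 * 56 + 48
56 = 1 * 48 + 8
48 = 6 * 8 + 0
GCD = 8


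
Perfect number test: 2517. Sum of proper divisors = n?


Proper divisors of 2517: 1, 3, 839
Sum = 1 + 3 + 839 = 843

No, 2517 is not perfect (843 ≠ 2517)


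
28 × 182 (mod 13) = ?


28 × 182 = 5096
5096 mod 13 = 0


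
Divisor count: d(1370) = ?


1370 = 2^1 × 5^1 × 137^1
d(1370) = (1+1) × (1+1) × (1+1) = 8

8 divisors


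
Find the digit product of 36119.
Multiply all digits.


3 × 6 × 1 × 1 × 9 = 162


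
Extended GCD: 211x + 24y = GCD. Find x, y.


Tabular extended Euclidean (each row: r = 211*s + 24*t):
r=211, s=1, t=0
r=24, s=0, t=1
q=8: r=19, s=1, t=-8   [211*(1) + 24*(-8) = 19]
q=1: r=5, s=-1, t=9   [211*(-1) + 24*(9) = 5]
q=3: r=4, s=4, t=-35   [211*(4) + 24*(-35) = 4]
q=1: r=1, s=-5, t=44   [211*(-5) + 24*(44) = 1]
q=4: r=0, s=24, t=-211   [211*(24) + 24*(-211) = 0]
GCD = 1; from the row with r=1: x=-5, y=44
Check: 211*(-5) + 24*(44) = -1055 + 1056 = 1

GCD = 1, x = -5, y = 44


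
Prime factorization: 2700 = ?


2700 / 2 = 1350
1350 / 2 = 675
675 / 3 = 225
225 / 3 = 75
75 / 3 = 25
25 / 5 = 5
5 / 5 = 1
2700 = 2^2 × 3^3 × 5^2


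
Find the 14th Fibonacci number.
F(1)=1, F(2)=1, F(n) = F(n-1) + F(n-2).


Sequence: 1, 1, 2, 3, 5, 8, 13, 21, 34, 55, 89, 144, 233, 377
F(14) = 377


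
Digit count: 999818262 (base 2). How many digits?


999818262 in base 2 = 111011100110000000010000010110
Number of digits = 30

30 digits (base 2)


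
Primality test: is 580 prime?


580 / 2 = 290 (exact division)
580 is NOT prime.

No, 580 is not prime


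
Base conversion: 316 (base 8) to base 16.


316 (base 8) = 206 (decimal)
206 (decimal) = CE (base 16)


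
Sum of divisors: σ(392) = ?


Divisors of 392: 1, 2, 4, 7, 8, 14, 28, 49, 56, 98, 196, 392
Sum = 1 + 2 + 4 + 7 + 8 + 14 + 28 + 49 + 56 + 98 + 196 + 392 = 855

σ(392) = 855


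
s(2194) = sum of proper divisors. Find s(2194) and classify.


Proper divisors: 1, 2, 1097
Sum = 1 + 2 + 1097 = 1100
1100 < 2194 → deficient

s(2194) = 1100 (deficient)


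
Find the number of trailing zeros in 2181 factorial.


floor(2181/5) = 436
floor(2181/25) = 87
floor(2181/125) = 17
floor(2181/625) = 3
Total = 543

543 trailing zeros


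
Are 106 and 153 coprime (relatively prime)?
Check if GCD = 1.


Euclidean algorithm:
153 = 1 * 106 + 47
106 = 2 * 47 + 12
47 = 3 * 12 + 11
12 = 1 * 11 + 1
11 = 11 * 1 + 0
GCD(106, 153) = 1

Yes, coprime (GCD = 1)


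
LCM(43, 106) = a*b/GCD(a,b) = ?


GCD(43, 106) = 1
LCM = 43*106/1 = 4558/1 = 4558

LCM = 4558


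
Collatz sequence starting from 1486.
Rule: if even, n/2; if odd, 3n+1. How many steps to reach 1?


1486 → 743 → 2230 → 1115 → 3346 → 1673 → 5020 → 2510 → 1255 → 3766 → 1883 → 5650 → 2825 → 8476 → 4238 → 2119 → 6358 → 3179 → 9538 → 4769 → 14308 → 7154 → 3577 → 10732 → 5366 → 2683 → 8050 → 4025 → 12076 → 6038 → 3019 → 9058 → 4529 → 13588 → 6794 → 3397 → 10192 → 5096 → 2548 → 1274 → 637 → 1912 → 956 → 478 → 239 → 718 → 359 → 1078 → 539 → 1618 → 809 → 2428 → 1214 → 607 → 1822 → 911 → 2734 → 1367 → 4102 → 2051 → 6154 → 3077 → 9232 → 4616 → 2308 → 1154 → 577 → 1732 → 866 → 433 → 1300 → 650 → 325 → 976 → 488 → 244 → 122 → 61 → 184 → 92 → 46 → 23 → 70 → 35 → 106 → 53 → 160 → 80 → 40 → 20 → 10 → 5 → 16 → 8 → 4 → 2 → 1
Total steps = 96

96 steps


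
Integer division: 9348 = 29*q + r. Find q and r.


9348 = 29 * 322 + 10
Check: 9338 + 10 = 9348

q = 322, r = 10


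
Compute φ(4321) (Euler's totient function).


4321 = 29 × 149
Prime factors: 29, 149
φ(4321) = 4321 × (1-1/29) × (1-1/149)
= 4321 × 28/29 × 148/149 = 4144

φ(4321) = 4144


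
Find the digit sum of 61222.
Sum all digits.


6 + 1 + 2 + 2 + 2 = 13


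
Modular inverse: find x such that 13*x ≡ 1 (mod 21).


Use the extended Euclidean algorithm on (21, 13); each row r = 21*s + 13*t:
r=21, s=1, t=0
r=13, s=0, t=1
q=1: r=8, s=1, t=-1   [21*(1) + 13*(-1) = 8]
q=1: r=5, s=-1, t=2   [21*(-1) + 13*(2) = 5]
q=1: r=3, s=2, t=-3   [21*(2) + 13*(-3) = 3]
q=1: r=2, s=-3, t=5   [21*(-3) + 13*(5) = 2]
q=1: r=1, s=5, t=-8   [21*(5) + 13*(-8) = 1]
q=2: r=0, s=-13, t=21   [21*(-13) + 13*(21) = 0]
GCD = 1 with t = -8, so 13*(-8) ≡ 1 (mod 21)
Inverse = -8 mod 21 = 13
Check: 13 * 13 = 169 ≡ 1 (mod 21)

13^(-1) ≡ 13 (mod 21)


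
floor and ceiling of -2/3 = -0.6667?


-2/3 = -0.6667
floor = -1
ceil = 0

floor = -1, ceil = 0


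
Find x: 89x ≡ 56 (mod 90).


GCD(89, 90) = 1, unique solution
a^(-1) mod 90 = 89
x = 89 * 56 mod 90 = 34

x ≡ 34 (mod 90)


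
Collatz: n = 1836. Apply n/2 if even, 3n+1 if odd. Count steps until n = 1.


1836 → 918 → 459 → 1378 → 689 → 2068 → 1034 → 517 → 1552 → 776 → 388 → 194 → 97 → 292 → 146 → 73 → 220 → 110 → 55 → 166 → 83 → 250 → 125 → 376 → 188 → 94 → 47 → 142 → 71 → 214 → 107 → 322 → 161 → 484 → 242 → 121 → 364 → 182 → 91 → 274 → 137 → 412 → 206 → 103 → 310 → 155 → 466 → 233 → 700 → 350 → 175 → 526 → 263 → 790 → 395 → 1186 → 593 → 1780 → 890 → 445 → 1336 → 668 → 334 → 167 → 502 → 251 → 754 → 377 → 1132 → 566 → 283 → 850 → 425 → 1276 → 638 → 319 → 958 → 479 → 1438 → 719 → 2158 → 1079 → 3238 → 1619 → 4858 → 2429 → 7288 → 3644 → 1822 → 911 → 2734 → 1367 → 4102 → 2051 → 6154 → 3077 → 9232 → 4616 → 2308 → 1154 → 577 → 1732 → 866 → 433 → 1300 → 650 → 325 → 976 → 488 → 244 → 122 → 61 → 184 → 92 → 46 → 23 → 70 → 35 → 106 → 53 → 160 → 80 → 40 → 20 → 10 → 5 → 16 → 8 → 4 → 2 → 1
Total steps = 130

130 steps


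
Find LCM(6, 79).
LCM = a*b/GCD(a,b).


GCD(6, 79) = 1
LCM = 6*79/1 = 474/1 = 474

LCM = 474


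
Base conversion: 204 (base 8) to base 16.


204 (base 8) = 132 (decimal)
132 (decimal) = 84 (base 16)


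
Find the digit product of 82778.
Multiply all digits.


8 × 2 × 7 × 7 × 8 = 6272


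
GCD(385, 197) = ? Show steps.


385 = 1 * 197 + 188
197 = 1 * 188 + 9
188 = 20 * 9 + 8
9 = 1 * 8 + 1
8 = 8 * 1 + 0
GCD = 1


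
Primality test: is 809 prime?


Check divisors up to sqrt(809) = 28.4429
No divisors found.
809 is prime.

Yes, 809 is prime


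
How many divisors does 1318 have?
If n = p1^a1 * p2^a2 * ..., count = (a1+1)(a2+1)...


1318 = 2^1 × 659^1
d(1318) = (1+1) × (1+1) = 4

4 divisors


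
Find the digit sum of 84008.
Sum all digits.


8 + 4 + 0 + 0 + 8 = 20


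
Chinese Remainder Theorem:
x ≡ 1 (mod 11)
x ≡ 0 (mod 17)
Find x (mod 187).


M = 11*17 = 187
M1 = M/11 = 17, M2 = M/17 = 11
M1^(-1) mod 11 = 2, M2^(-1) mod 17 = 14
x = 1*17*2 + 0*11*14 = 34
34 mod 187 = 34
Check: 34 mod 11 = 1 ✓, 34 mod 17 = 0 ✓

x ≡ 34 (mod 187)


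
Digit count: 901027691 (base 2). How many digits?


901027691 in base 2 = 110101101101001001011101101011
Number of digits = 30

30 digits (base 2)


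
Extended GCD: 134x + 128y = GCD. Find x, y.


Tabular extended Euclidean (each row: r = 134*s + 128*t):
r=134, s=1, t=0
r=128, s=0, t=1
q=1: r=6, s=1, t=-1   [134*(1) + 128*(-1) = 6]
q=21: r=2, s=-21, t=22   [134*(-21) + 128*(22) = 2]
q=3: r=0, s=64, t=-67   [134*(64) + 128*(-67) = 0]
GCD = 2; from the row with r=2: x=-21, y=22
Check: 134*(-21) + 128*(22) = -2814 + 2816 = 2

GCD = 2, x = -21, y = 22


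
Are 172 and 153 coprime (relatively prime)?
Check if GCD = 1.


Euclidean algorithm:
172 = 1 * 153 + 19
153 = 8 * 19 + 1
19 = 19 * 1 + 0
GCD(172, 153) = 1

Yes, coprime (GCD = 1)


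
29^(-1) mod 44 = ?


Use the extended Euclidean algorithm on (44, 29); each row r = 44*s + 29*t:
r=44, s=1, t=0
r=29, s=0, t=1
q=1: r=15, s=1, t=-1   [44*(1) + 29*(-1) = 15]
q=1: r=14, s=-1, t=2   [44*(-1) + 29*(2) = 14]
q=1: r=1, s=2, t=-3   [44*(2) + 29*(-3) = 1]
q=14: r=0, s=-29, t=44   [44*(-29) + 29*(44) = 0]
GCD = 1 with t = -3, so 29*(-3) ≡ 1 (mod 44)
Inverse = -3 mod 44 = 41
Check: 29 * 41 = 1189 ≡ 1 (mod 44)

29^(-1) ≡ 41 (mod 44)


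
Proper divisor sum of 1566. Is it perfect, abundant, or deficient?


Proper divisors: 1, 2, 3, 6, 9, 18, 27, 29, 54, 58, 87, 174, 261, 522, 783
Sum = 1 + 2 + 3 + 6 + 9 + 18 + 27 + 29 + 54 + 58 + 87 + 174 + 261 + 522 + 783 = 2034
2034 > 1566 → abundant

s(1566) = 2034 (abundant)


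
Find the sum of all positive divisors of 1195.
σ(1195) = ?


Divisors of 1195: 1, 5, 239, 1195
Sum = 1 + 5 + 239 + 1195 = 1440

σ(1195) = 1440


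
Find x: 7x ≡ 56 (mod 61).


GCD(7, 61) = 1, unique solution
a^(-1) mod 61 = 35
x = 35 * 56 mod 61 = 8

x ≡ 8 (mod 61)


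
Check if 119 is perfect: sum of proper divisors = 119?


Proper divisors of 119: 1, 7, 17
Sum = 1 + 7 + 17 = 25

No, 119 is not perfect (25 ≠ 119)


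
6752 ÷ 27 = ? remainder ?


6752 = 27 * 250 + 2
Check: 6750 + 2 = 6752

q = 250, r = 2


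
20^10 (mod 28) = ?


20^1 mod 28 = 20
20^2 mod 28 = 8
20^3 mod 28 = 20
20^4 mod 28 = 8
20^5 mod 28 = 20
20^6 mod 28 = 8
20^7 mod 28 = 20
20^8 mod 28 = 8
20^9 mod 28 = 20
20^10 mod 28 = 8


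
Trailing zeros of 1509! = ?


floor(1509/5) = 301
floor(1509/25) = 60
floor(1509/125) = 12
floor(1509/625) = 2
Total = 375

375 trailing zeros


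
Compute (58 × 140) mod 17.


58 × 140 = 8120
8120 mod 17 = 11


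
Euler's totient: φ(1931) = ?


1931 = 1931
Prime factors: 1931
φ(1931) = 1931 × (1-1/1931)
= 1931 × 1930/1931 = 1930

φ(1931) = 1930


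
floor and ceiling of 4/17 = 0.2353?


4/17 = 0.2353
floor = 0
ceil = 1

floor = 0, ceil = 1


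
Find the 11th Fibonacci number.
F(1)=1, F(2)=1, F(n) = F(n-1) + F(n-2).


Sequence: 1, 1, 2, 3, 5, 8, 13, 21, 34, 55, 89
F(11) = 89


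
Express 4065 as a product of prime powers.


4065 / 3 = 1355
1355 / 5 = 271
271 / 271 = 1
4065 = 3 × 5 × 271


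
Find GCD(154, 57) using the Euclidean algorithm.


154 = 2 * 57 + 40
57 = 1 * 40 + 17
40 = 2 * 17 + 6
17 = 2 * 6 + 5
6 = 1 * 5 + 1
5 = 5 * 1 + 0
GCD = 1


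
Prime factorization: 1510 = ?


1510 / 2 = 755
755 / 5 = 151
151 / 151 = 1
1510 = 2 × 5 × 151


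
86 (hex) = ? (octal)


86 (base 16) = 134 (decimal)
134 (decimal) = 206 (base 8)


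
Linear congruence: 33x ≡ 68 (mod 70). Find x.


GCD(33, 70) = 1, unique solution
a^(-1) mod 70 = 17
x = 17 * 68 mod 70 = 36

x ≡ 36 (mod 70)


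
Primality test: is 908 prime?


908 / 2 = 454 (exact division)
908 is NOT prime.

No, 908 is not prime


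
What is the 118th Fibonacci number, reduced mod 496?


F(k) mod 496 for k=1..118:
1, 1, 2, 3, 5, 8, 13, 21, 34, 55, 89, 144, 233, 377, 114, 491, 109, 104, 213, 317, 34, 351, 385, 240, 129, 369, 2, 371, 373, 248, 125, 373, 2, 375, 377, 256, 137, 393, 34, 427, 461, 392, 357, 253, 114, 367, 481, 352, 337, 193, 34, 227, 261, 488, 253, 245, 2, 247, 249, 0, 249, 249, 2, 251, 253, 8, 261, 269, 34, 303, 337, 144, 481, 129, 114, 243, 357, 104, 461, 69, 34, 103, 137, 240, 377, 121, 2, 123, 125, 248, 373, 125, 2, 127, 129, 256, 385, 145, 34, 179, 213, 392, 109, 5, 114, 119, 233, 352, 89, 441, 34, 475, 13, 488, 5, 493, 2, 495
F(118) mod 496 = 495


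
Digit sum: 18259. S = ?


1 + 8 + 2 + 5 + 9 = 25


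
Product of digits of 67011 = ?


6 × 7 × 0 × 1 × 1 = 0


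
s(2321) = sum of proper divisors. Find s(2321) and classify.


Proper divisors: 1, 11, 211
Sum = 1 + 11 + 211 = 223
223 < 2321 → deficient

s(2321) = 223 (deficient)


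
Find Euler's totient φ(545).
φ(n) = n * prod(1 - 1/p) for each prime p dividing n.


545 = 5 × 109
Prime factors: 5, 109
φ(545) = 545 × (1-1/5) × (1-1/109)
= 545 × 4/5 × 108/109 = 432

φ(545) = 432


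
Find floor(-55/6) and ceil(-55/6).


-55/6 = -9.1667
floor = -10
ceil = -9

floor = -10, ceil = -9


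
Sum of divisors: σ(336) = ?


Divisors of 336: 1, 2, 3, 4, 6, 7, 8, 12, 14, 16, 21, 24, 28, 42, 48, 56, 84, 112, 168, 336
Sum = 1 + 2 + 3 + 4 + 6 + 7 + 8 + 12 + 14 + 16 + 21 + 24 + 28 + 42 + 48 + 56 + 84 + 112 + 168 + 336 = 992

σ(336) = 992


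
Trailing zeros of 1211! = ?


floor(1211/5) = 242
floor(1211/25) = 48
floor(1211/125) = 9
floor(1211/625) = 1
Total = 300

300 trailing zeros


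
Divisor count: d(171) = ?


171 = 3^2 × 19^1
d(171) = (2+1) × (1+1) = 6

6 divisors


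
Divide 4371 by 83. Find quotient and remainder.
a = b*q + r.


4371 = 83 * 52 + 55
Check: 4316 + 55 = 4371

q = 52, r = 55


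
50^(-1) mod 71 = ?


Use the extended Euclidean algorithm on (71, 50); each row r = 71*s + 50*t:
r=71, s=1, t=0
r=50, s=0, t=1
q=1: r=21, s=1, t=-1   [71*(1) + 50*(-1) = 21]
q=2: r=8, s=-2, t=3   [71*(-2) + 50*(3) = 8]
q=2: r=5, s=5, t=-7   [71*(5) + 50*(-7) = 5]
q=1: r=3, s=-7, t=10   [71*(-7) + 50*(10) = 3]
q=1: r=2, s=12, t=-17   [71*(12) + 50*(-17) = 2]
q=1: r=1, s=-19, t=27   [71*(-19) + 50*(27) = 1]
q=2: r=0, s=50, t=-71   [71*(50) + 50*(-71) = 0]
GCD = 1 with t = 27, so 50*(27) ≡ 1 (mod 71)
Inverse = 27 mod 71 = 27
Check: 50 * 27 = 1350 ≡ 1 (mod 71)

50^(-1) ≡ 27 (mod 71)


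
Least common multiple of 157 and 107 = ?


GCD(157, 107) = 1
LCM = 157*107/1 = 16799/1 = 16799

LCM = 16799


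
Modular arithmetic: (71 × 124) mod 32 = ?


71 × 124 = 8804
8804 mod 32 = 4


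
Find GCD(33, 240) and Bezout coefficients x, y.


Tabular extended Euclidean (each row: r = 33*s + 240*t):
r=33, s=1, t=0
r=240, s=0, t=1
q=0: r=33, s=1, t=0   [33*(1) + 240*(0) = 33]
q=7: r=9, s=-7, t=1   [33*(-7) + 240*(1) = 9]
q=3: r=6, s=22, t=-3   [33*(22) + 240*(-3) = 6]
q=1: r=3, s=-29, t=4   [33*(-29) + 240*(4) = 3]
q=2: r=0, s=80, t=-11   [33*(80) + 240*(-11) = 0]
GCD = 3; from the row with r=3: x=-29, y=4
Check: 33*(-29) + 240*(4) = -957 + 960 = 3

GCD = 3, x = -29, y = 4


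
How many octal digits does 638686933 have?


638686933 in base 8 = 4604313325
Number of digits = 10

10 digits (base 8)


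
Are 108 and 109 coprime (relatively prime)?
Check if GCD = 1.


Euclidean algorithm:
109 = 1 * 108 + 1
108 = 108 * 1 + 0
GCD(108, 109) = 1

Yes, coprime (GCD = 1)


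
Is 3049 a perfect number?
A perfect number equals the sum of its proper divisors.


Proper divisors of 3049: 1
Sum = 1 = 1

No, 3049 is not perfect (1 ≠ 3049)


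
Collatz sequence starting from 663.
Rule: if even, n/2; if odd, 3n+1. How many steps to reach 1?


663 → 1990 → 995 → 2986 → 1493 → 4480 → 2240 → 1120 → 560 → 280 → 140 → 70 → 35 → 106 → 53 → 160 → 80 → 40 → 20 → 10 → 5 → 16 → 8 → 4 → 2 → 1
Total steps = 25

25 steps


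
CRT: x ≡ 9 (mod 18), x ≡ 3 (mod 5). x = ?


M = 18*5 = 90
M1 = M/18 = 5, M2 = M/5 = 18
M1^(-1) mod 18 = 11, M2^(-1) mod 5 = 2
x = 9*5*11 + 3*18*2 = 603
603 mod 90 = 63
Check: 63 mod 18 = 9 ✓, 63 mod 5 = 3 ✓

x ≡ 63 (mod 90)


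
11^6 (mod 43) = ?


11^1 mod 43 = 11
11^2 mod 43 = 35
11^3 mod 43 = 41
11^4 mod 43 = 21
11^5 mod 43 = 16
11^6 mod 43 = 4


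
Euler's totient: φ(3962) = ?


3962 = 2 × 7 × 283
Prime factors: 2, 7, 283
φ(3962) = 3962 × (1-1/2) × (1-1/7) × (1-1/283)
= 3962 × 1/2 × 6/7 × 282/283 = 1692

φ(3962) = 1692


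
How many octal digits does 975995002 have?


975995002 in base 8 = 7213100172
Number of digits = 10

10 digits (base 8)


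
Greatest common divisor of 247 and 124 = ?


247 = 1 * 124 + 123
124 = 1 * 123 + 1
123 = 123 * 1 + 0
GCD = 1


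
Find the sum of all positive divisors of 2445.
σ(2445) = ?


Divisors of 2445: 1, 3, 5, 15, 163, 489, 815, 2445
Sum = 1 + 3 + 5 + 15 + 163 + 489 + 815 + 2445 = 3936

σ(2445) = 3936


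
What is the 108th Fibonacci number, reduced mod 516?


F(k) mod 516 for k=1..108:
1, 1, 2, 3, 5, 8, 13, 21, 34, 55, 89, 144, 233, 377, 94, 471, 49, 4, 53, 57, 110, 167, 277, 444, 205, 133, 338, 471, 293, 248, 25, 273, 298, 55, 353, 408, 245, 137, 382, 3, 385, 388, 257, 129, 386, 515, 385, 384, 253, 121, 374, 495, 353, 332, 169, 501, 154, 139, 293, 432, 209, 125, 334, 459, 277, 220, 497, 201, 182, 383, 49, 432, 481, 397, 362, 243, 89, 332, 421, 237, 142, 379, 5, 384, 389, 257, 130, 387, 1, 388, 389, 261, 134, 395, 13, 408, 421, 313, 218, 15, 233, 248, 481, 213, 178, 391, 53, 444
F(108) mod 516 = 444


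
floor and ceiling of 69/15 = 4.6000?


69/15 = 4.6000
floor = 4
ceil = 5

floor = 4, ceil = 5


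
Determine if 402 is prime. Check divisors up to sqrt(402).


402 / 2 = 201 (exact division)
402 is NOT prime.

No, 402 is not prime


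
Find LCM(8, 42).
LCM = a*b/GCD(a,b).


GCD(8, 42) = 2
LCM = 8*42/2 = 336/2 = 168

LCM = 168


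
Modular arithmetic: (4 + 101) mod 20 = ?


4 + 101 = 105
105 mod 20 = 5


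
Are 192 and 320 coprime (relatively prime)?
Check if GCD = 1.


Euclidean algorithm:
320 = 1 * 192 + 128
192 = 1 * 128 + 64
128 = 2 * 64 + 0
GCD(192, 320) = 64

No, not coprime (GCD = 64)


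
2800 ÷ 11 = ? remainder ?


2800 = 11 * 254 + 6
Check: 2794 + 6 = 2800

q = 254, r = 6


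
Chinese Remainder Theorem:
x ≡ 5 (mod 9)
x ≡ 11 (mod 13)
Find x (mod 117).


M = 9*13 = 117
M1 = M/9 = 13, M2 = M/13 = 9
M1^(-1) mod 9 = 7, M2^(-1) mod 13 = 3
x = 5*13*7 + 11*9*3 = 752
752 mod 117 = 50
Check: 50 mod 9 = 5 ✓, 50 mod 13 = 11 ✓

x ≡ 50 (mod 117)


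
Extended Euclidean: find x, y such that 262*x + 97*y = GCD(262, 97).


Tabular extended Euclidean (each row: r = 262*s + 97*t):
r=262, s=1, t=0
r=97, s=0, t=1
q=2: r=68, s=1, t=-2   [262*(1) + 97*(-2) = 68]
q=1: r=29, s=-1, t=3   [262*(-1) + 97*(3) = 29]
q=2: r=10, s=3, t=-8   [262*(3) + 97*(-8) = 10]
q=2: r=9, s=-7, t=19   [262*(-7) + 97*(19) = 9]
q=1: r=1, s=10, t=-27   [262*(10) + 97*(-27) = 1]
q=9: r=0, s=-97, t=262   [262*(-97) + 97*(262) = 0]
GCD = 1; from the row with r=1: x=10, y=-27
Check: 262*(10) + 97*(-27) = 2620 - 2619 = 1

GCD = 1, x = 10, y = -27


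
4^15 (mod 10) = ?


4^1 mod 10 = 4
4^2 mod 10 = 6
4^3 mod 10 = 4
4^4 mod 10 = 6
4^5 mod 10 = 4
4^6 mod 10 = 6
4^7 mod 10 = 4
4^8 mod 10 = 6
4^9 mod 10 = 4
4^10 mod 10 = 6
4^11 mod 10 = 4
4^12 mod 10 = 6
4^13 mod 10 = 4
4^14 mod 10 = 6
4^15 mod 10 = 4


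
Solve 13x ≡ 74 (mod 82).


GCD(13, 82) = 1, unique solution
a^(-1) mod 82 = 19
x = 19 * 74 mod 82 = 12

x ≡ 12 (mod 82)


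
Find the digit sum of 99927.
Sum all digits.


9 + 9 + 9 + 2 + 7 = 36


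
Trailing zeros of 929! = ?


floor(929/5) = 185
floor(929/25) = 37
floor(929/125) = 7
floor(929/625) = 1
Total = 230

230 trailing zeros


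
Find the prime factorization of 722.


722 / 2 = 361
361 / 19 = 19
19 / 19 = 1
722 = 2 × 19^2


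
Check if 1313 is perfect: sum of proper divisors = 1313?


Proper divisors of 1313: 1, 13, 101
Sum = 1 + 13 + 101 = 115

No, 1313 is not perfect (115 ≠ 1313)


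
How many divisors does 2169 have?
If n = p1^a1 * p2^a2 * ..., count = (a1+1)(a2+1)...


2169 = 3^2 × 241^1
d(2169) = (2+1) × (1+1) = 6

6 divisors


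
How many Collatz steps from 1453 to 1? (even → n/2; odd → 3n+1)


1453 → 4360 → 2180 → 1090 → 545 → 1636 → 818 → 409 → 1228 → 614 → 307 → 922 → 461 → 1384 → 692 → 346 → 173 → 520 → 260 → 130 → 65 → 196 → 98 → 49 → 148 → 74 → 37 → 112 → 56 → 28 → 14 → 7 → 22 → 11 → 34 → 17 → 52 → 26 → 13 → 40 → 20 → 10 → 5 → 16 → 8 → 4 → 2 → 1
Total steps = 47

47 steps


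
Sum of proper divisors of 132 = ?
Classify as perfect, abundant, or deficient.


Proper divisors: 1, 2, 3, 4, 6, 11, 12, 22, 33, 44, 66
Sum = 1 + 2 + 3 + 4 + 6 + 11 + 12 + 22 + 33 + 44 + 66 = 204
204 > 132 → abundant

s(132) = 204 (abundant)


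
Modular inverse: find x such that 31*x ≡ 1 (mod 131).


Use the extended Euclidean algorithm on (131, 31); each row r = 131*s + 31*t:
r=131, s=1, t=0
r=31, s=0, t=1
q=4: r=7, s=1, t=-4   [131*(1) + 31*(-4) = 7]
q=4: r=3, s=-4, t=17   [131*(-4) + 31*(17) = 3]
q=2: r=1, s=9, t=-38   [131*(9) + 31*(-38) = 1]
q=3: r=0, s=-31, t=131   [131*(-31) + 31*(131) = 0]
GCD = 1 with t = -38, so 31*(-38) ≡ 1 (mod 131)
Inverse = -38 mod 131 = 93
Check: 31 * 93 = 2883 ≡ 1 (mod 131)

31^(-1) ≡ 93 (mod 131)


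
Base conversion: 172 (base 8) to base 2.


172 (base 8) = 122 (decimal)
122 (decimal) = 1111010 (base 2)


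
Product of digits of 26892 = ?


2 × 6 × 8 × 9 × 2 = 1728


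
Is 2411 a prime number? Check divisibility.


Check divisors up to sqrt(2411) = 49.1019
No divisors found.
2411 is prime.

Yes, 2411 is prime


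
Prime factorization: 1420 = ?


1420 / 2 = 710
710 / 2 = 355
355 / 5 = 71
71 / 71 = 1
1420 = 2^2 × 5 × 71


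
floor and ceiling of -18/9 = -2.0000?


-18/9 = -2.0000
floor = -2
ceil = -2

floor = -2, ceil = -2


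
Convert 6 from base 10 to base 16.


6 (base 10) = 6 (decimal)
6 (decimal) = 6 (base 16)


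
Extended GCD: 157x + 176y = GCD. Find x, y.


Tabular extended Euclidean (each row: r = 157*s + 176*t):
r=157, s=1, t=0
r=176, s=0, t=1
q=0: r=157, s=1, t=0   [157*(1) + 176*(0) = 157]
q=1: r=19, s=-1, t=1   [157*(-1) + 176*(1) = 19]
q=8: r=5, s=9, t=-8   [157*(9) + 176*(-8) = 5]
q=3: r=4, s=-28, t=25   [157*(-28) + 176*(25) = 4]
q=1: r=1, s=37, t=-33   [157*(37) + 176*(-33) = 1]
q=4: r=0, s=-176, t=157   [157*(-176) + 176*(157) = 0]
GCD = 1; from the row with r=1: x=37, y=-33
Check: 157*(37) + 176*(-33) = 5809 - 5808 = 1

GCD = 1, x = 37, y = -33
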